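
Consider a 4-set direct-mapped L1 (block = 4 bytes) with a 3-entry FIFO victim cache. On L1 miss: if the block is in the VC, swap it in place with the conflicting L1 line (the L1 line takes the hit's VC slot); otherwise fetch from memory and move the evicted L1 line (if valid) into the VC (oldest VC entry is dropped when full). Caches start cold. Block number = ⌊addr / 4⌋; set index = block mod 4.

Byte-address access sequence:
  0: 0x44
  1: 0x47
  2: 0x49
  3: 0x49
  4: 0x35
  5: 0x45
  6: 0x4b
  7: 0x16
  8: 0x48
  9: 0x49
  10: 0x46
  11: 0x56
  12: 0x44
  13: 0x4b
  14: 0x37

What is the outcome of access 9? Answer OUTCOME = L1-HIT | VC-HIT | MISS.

  [0] addr=0x44 blk=17 s=1: MISS | VC []
  [1] addr=0x47 blk=17 s=1: L1-HIT | VC []
  [2] addr=0x49 blk=18 s=2: MISS | VC []
  [3] addr=0x49 blk=18 s=2: L1-HIT | VC []
  [4] addr=0x35 blk=13 s=1: MISS | VC [17]
  [5] addr=0x45 blk=17 s=1: VC-HIT | VC [13]
  [6] addr=0x4b blk=18 s=2: L1-HIT | VC [13]
  [7] addr=0x16 blk=5 s=1: MISS | VC [13, 17]
  [8] addr=0x48 blk=18 s=2: L1-HIT | VC [13, 17]
  [9] addr=0x49 blk=18 s=2: L1-HIT | VC [13, 17]
  [10] addr=0x46 blk=17 s=1: VC-HIT | VC [13, 5]
  [11] addr=0x56 blk=21 s=1: MISS | VC [13, 5, 17]
  [12] addr=0x44 blk=17 s=1: VC-HIT | VC [13, 5, 21]
  [13] addr=0x4b blk=18 s=2: L1-HIT | VC [13, 5, 21]
  [14] addr=0x37 blk=13 s=1: VC-HIT | VC [17, 5, 21]

OUTCOME = L1-HIT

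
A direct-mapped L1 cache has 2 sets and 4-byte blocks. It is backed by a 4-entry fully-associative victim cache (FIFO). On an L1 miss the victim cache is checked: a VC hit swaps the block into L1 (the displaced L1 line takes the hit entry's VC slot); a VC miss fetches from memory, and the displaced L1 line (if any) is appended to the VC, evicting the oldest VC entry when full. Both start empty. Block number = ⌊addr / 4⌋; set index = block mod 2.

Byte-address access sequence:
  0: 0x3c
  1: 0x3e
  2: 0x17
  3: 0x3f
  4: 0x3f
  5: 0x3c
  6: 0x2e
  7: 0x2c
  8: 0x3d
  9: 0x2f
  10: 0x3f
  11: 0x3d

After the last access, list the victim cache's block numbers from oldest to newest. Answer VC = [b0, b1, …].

  [0] addr=0x3c blk=15 s=1: MISS | VC []
  [1] addr=0x3e blk=15 s=1: L1-HIT | VC []
  [2] addr=0x17 blk=5 s=1: MISS | VC [15]
  [3] addr=0x3f blk=15 s=1: VC-HIT | VC [5]
  [4] addr=0x3f blk=15 s=1: L1-HIT | VC [5]
  [5] addr=0x3c blk=15 s=1: L1-HIT | VC [5]
  [6] addr=0x2e blk=11 s=1: MISS | VC [5, 15]
  [7] addr=0x2c blk=11 s=1: L1-HIT | VC [5, 15]
  [8] addr=0x3d blk=15 s=1: VC-HIT | VC [5, 11]
  [9] addr=0x2f blk=11 s=1: VC-HIT | VC [5, 15]
  [10] addr=0x3f blk=15 s=1: VC-HIT | VC [5, 11]
  [11] addr=0x3d blk=15 s=1: L1-HIT | VC [5, 11]

VC = [5, 11]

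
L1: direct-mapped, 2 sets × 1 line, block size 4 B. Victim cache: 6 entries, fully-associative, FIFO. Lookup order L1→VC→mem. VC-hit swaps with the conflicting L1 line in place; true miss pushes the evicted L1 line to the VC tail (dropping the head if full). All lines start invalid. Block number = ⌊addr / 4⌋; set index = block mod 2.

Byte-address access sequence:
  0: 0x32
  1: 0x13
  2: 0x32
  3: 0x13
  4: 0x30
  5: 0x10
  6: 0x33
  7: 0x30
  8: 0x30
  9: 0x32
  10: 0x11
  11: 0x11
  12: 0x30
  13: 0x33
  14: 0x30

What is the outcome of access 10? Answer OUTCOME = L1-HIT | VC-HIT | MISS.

  [0] addr=0x32 blk=12 s=0: MISS | VC []
  [1] addr=0x13 blk=4 s=0: MISS | VC [12]
  [2] addr=0x32 blk=12 s=0: VC-HIT | VC [4]
  [3] addr=0x13 blk=4 s=0: VC-HIT | VC [12]
  [4] addr=0x30 blk=12 s=0: VC-HIT | VC [4]
  [5] addr=0x10 blk=4 s=0: VC-HIT | VC [12]
  [6] addr=0x33 blk=12 s=0: VC-HIT | VC [4]
  [7] addr=0x30 blk=12 s=0: L1-HIT | VC [4]
  [8] addr=0x30 blk=12 s=0: L1-HIT | VC [4]
  [9] addr=0x32 blk=12 s=0: L1-HIT | VC [4]
  [10] addr=0x11 blk=4 s=0: VC-HIT | VC [12]
  [11] addr=0x11 blk=4 s=0: L1-HIT | VC [12]
  [12] addr=0x30 blk=12 s=0: VC-HIT | VC [4]
  [13] addr=0x33 blk=12 s=0: L1-HIT | VC [4]
  [14] addr=0x30 blk=12 s=0: L1-HIT | VC [4]

OUTCOME = VC-HIT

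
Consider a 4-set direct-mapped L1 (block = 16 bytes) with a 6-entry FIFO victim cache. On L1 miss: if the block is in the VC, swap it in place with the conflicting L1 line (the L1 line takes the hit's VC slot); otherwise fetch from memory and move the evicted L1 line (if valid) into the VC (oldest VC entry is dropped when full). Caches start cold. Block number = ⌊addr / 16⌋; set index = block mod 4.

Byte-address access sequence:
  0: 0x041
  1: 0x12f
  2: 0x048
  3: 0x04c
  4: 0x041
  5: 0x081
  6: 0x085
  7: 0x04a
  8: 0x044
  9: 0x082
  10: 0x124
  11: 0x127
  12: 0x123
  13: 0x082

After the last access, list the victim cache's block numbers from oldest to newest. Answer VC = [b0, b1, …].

0: 0x41 (blk 4, set 0) → MISS  vc=[]
1: 0x12f (blk 18, set 2) → MISS  vc=[]
2: 0x48 (blk 4, set 0) → L1-HIT  vc=[]
3: 0x4c (blk 4, set 0) → L1-HIT  vc=[]
4: 0x41 (blk 4, set 0) → L1-HIT  vc=[]
5: 0x81 (blk 8, set 0) → MISS  vc=[4]
6: 0x85 (blk 8, set 0) → L1-HIT  vc=[4]
7: 0x4a (blk 4, set 0) → VC-HIT  vc=[8]
8: 0x44 (blk 4, set 0) → L1-HIT  vc=[8]
9: 0x82 (blk 8, set 0) → VC-HIT  vc=[4]
10: 0x124 (blk 18, set 2) → L1-HIT  vc=[4]
11: 0x127 (blk 18, set 2) → L1-HIT  vc=[4]
12: 0x123 (blk 18, set 2) → L1-HIT  vc=[4]
13: 0x82 (blk 8, set 0) → L1-HIT  vc=[4]

VC = [4]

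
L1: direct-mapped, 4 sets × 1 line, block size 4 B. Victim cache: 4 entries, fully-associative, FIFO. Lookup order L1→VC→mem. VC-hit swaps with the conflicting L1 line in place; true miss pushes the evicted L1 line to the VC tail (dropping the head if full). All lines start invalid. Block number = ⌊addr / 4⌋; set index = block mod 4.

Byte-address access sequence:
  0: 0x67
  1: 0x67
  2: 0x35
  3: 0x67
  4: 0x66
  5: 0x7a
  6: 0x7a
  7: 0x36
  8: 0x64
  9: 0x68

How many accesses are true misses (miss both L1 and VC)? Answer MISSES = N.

MISSES = 4

#0 0x67→b25/s1 MISS; vc=[]
#1 0x67→b25/s1 L1-HIT; vc=[]
#2 0x35→b13/s1 MISS; vc=[25]
#3 0x67→b25/s1 VC-HIT; vc=[13]
#4 0x66→b25/s1 L1-HIT; vc=[13]
#5 0x7a→b30/s2 MISS; vc=[13]
#6 0x7a→b30/s2 L1-HIT; vc=[13]
#7 0x36→b13/s1 VC-HIT; vc=[25]
#8 0x64→b25/s1 VC-HIT; vc=[13]
#9 0x68→b26/s2 MISS; vc=[13,30]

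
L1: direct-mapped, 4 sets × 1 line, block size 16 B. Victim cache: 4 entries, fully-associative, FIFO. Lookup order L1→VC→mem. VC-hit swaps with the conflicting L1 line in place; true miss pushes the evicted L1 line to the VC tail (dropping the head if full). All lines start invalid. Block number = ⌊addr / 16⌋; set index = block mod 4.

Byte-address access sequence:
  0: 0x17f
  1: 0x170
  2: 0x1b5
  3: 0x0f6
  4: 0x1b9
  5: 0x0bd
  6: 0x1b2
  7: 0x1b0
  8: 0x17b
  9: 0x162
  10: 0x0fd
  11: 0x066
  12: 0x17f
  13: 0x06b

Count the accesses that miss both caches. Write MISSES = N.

MISSES = 6

  [0] addr=0x17f blk=23 s=3: MISS | VC []
  [1] addr=0x170 blk=23 s=3: L1-HIT | VC []
  [2] addr=0x1b5 blk=27 s=3: MISS | VC [23]
  [3] addr=0xf6 blk=15 s=3: MISS | VC [23, 27]
  [4] addr=0x1b9 blk=27 s=3: VC-HIT | VC [23, 15]
  [5] addr=0xbd blk=11 s=3: MISS | VC [23, 15, 27]
  [6] addr=0x1b2 blk=27 s=3: VC-HIT | VC [23, 15, 11]
  [7] addr=0x1b0 blk=27 s=3: L1-HIT | VC [23, 15, 11]
  [8] addr=0x17b blk=23 s=3: VC-HIT | VC [27, 15, 11]
  [9] addr=0x162 blk=22 s=2: MISS | VC [27, 15, 11]
  [10] addr=0xfd blk=15 s=3: VC-HIT | VC [27, 23, 11]
  [11] addr=0x66 blk=6 s=2: MISS | VC [27, 23, 11, 22]
  [12] addr=0x17f blk=23 s=3: VC-HIT | VC [27, 15, 11, 22]
  [13] addr=0x6b blk=6 s=2: L1-HIT | VC [27, 15, 11, 22]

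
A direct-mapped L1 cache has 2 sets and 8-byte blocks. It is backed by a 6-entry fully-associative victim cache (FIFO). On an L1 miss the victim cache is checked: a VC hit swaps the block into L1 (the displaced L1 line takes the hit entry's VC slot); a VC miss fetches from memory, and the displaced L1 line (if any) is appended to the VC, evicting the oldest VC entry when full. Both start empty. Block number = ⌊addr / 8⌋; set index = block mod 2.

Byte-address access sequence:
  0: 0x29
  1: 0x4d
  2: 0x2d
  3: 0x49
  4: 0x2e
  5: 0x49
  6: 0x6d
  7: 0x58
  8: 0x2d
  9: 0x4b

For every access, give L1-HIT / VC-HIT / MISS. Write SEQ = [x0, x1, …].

SEQ = [MISS, MISS, VC-HIT, VC-HIT, VC-HIT, VC-HIT, MISS, MISS, VC-HIT, VC-HIT]

  [0] addr=0x29 blk=5 s=1: MISS | VC []
  [1] addr=0x4d blk=9 s=1: MISS | VC [5]
  [2] addr=0x2d blk=5 s=1: VC-HIT | VC [9]
  [3] addr=0x49 blk=9 s=1: VC-HIT | VC [5]
  [4] addr=0x2e blk=5 s=1: VC-HIT | VC [9]
  [5] addr=0x49 blk=9 s=1: VC-HIT | VC [5]
  [6] addr=0x6d blk=13 s=1: MISS | VC [5, 9]
  [7] addr=0x58 blk=11 s=1: MISS | VC [5, 9, 13]
  [8] addr=0x2d blk=5 s=1: VC-HIT | VC [11, 9, 13]
  [9] addr=0x4b blk=9 s=1: VC-HIT | VC [11, 5, 13]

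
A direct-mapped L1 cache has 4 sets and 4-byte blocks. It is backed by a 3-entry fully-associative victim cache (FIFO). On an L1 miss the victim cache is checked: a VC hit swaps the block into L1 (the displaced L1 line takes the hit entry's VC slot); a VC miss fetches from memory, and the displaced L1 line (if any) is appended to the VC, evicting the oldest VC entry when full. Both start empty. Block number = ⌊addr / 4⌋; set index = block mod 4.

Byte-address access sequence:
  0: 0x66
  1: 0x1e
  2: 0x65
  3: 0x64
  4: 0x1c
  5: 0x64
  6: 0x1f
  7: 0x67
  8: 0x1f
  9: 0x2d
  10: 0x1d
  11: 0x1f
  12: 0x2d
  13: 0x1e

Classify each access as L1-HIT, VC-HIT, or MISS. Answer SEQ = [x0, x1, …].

SEQ = [MISS, MISS, L1-HIT, L1-HIT, L1-HIT, L1-HIT, L1-HIT, L1-HIT, L1-HIT, MISS, VC-HIT, L1-HIT, VC-HIT, VC-HIT]

  [0] addr=0x66 blk=25 s=1: MISS | VC []
  [1] addr=0x1e blk=7 s=3: MISS | VC []
  [2] addr=0x65 blk=25 s=1: L1-HIT | VC []
  [3] addr=0x64 blk=25 s=1: L1-HIT | VC []
  [4] addr=0x1c blk=7 s=3: L1-HIT | VC []
  [5] addr=0x64 blk=25 s=1: L1-HIT | VC []
  [6] addr=0x1f blk=7 s=3: L1-HIT | VC []
  [7] addr=0x67 blk=25 s=1: L1-HIT | VC []
  [8] addr=0x1f blk=7 s=3: L1-HIT | VC []
  [9] addr=0x2d blk=11 s=3: MISS | VC [7]
  [10] addr=0x1d blk=7 s=3: VC-HIT | VC [11]
  [11] addr=0x1f blk=7 s=3: L1-HIT | VC [11]
  [12] addr=0x2d blk=11 s=3: VC-HIT | VC [7]
  [13] addr=0x1e blk=7 s=3: VC-HIT | VC [11]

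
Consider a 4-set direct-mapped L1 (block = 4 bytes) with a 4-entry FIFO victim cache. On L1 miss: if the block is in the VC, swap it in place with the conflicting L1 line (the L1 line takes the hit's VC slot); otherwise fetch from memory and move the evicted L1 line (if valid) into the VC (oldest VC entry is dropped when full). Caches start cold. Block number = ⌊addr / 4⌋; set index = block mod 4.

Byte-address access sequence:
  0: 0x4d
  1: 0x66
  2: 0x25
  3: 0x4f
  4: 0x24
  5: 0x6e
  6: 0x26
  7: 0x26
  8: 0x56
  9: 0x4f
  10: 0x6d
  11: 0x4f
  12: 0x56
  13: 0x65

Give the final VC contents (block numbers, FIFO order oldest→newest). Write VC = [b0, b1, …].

  [0] addr=0x4d blk=19 s=3: MISS | VC []
  [1] addr=0x66 blk=25 s=1: MISS | VC []
  [2] addr=0x25 blk=9 s=1: MISS | VC [25]
  [3] addr=0x4f blk=19 s=3: L1-HIT | VC [25]
  [4] addr=0x24 blk=9 s=1: L1-HIT | VC [25]
  [5] addr=0x6e blk=27 s=3: MISS | VC [25, 19]
  [6] addr=0x26 blk=9 s=1: L1-HIT | VC [25, 19]
  [7] addr=0x26 blk=9 s=1: L1-HIT | VC [25, 19]
  [8] addr=0x56 blk=21 s=1: MISS | VC [25, 19, 9]
  [9] addr=0x4f blk=19 s=3: VC-HIT | VC [25, 27, 9]
  [10] addr=0x6d blk=27 s=3: VC-HIT | VC [25, 19, 9]
  [11] addr=0x4f blk=19 s=3: VC-HIT | VC [25, 27, 9]
  [12] addr=0x56 blk=21 s=1: L1-HIT | VC [25, 27, 9]
  [13] addr=0x65 blk=25 s=1: VC-HIT | VC [21, 27, 9]

VC = [21, 27, 9]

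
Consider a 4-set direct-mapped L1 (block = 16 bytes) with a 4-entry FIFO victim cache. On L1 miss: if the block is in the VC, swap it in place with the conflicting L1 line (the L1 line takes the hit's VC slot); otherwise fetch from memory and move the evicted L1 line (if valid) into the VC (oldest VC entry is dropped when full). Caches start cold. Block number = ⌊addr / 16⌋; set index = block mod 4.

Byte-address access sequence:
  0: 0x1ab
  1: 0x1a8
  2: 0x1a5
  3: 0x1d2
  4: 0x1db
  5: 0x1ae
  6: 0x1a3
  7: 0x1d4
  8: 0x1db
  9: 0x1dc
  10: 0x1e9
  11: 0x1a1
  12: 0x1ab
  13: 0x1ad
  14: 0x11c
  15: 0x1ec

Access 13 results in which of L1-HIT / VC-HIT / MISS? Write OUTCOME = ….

0: 0x1ab (blk 26, set 2) → MISS  vc=[]
1: 0x1a8 (blk 26, set 2) → L1-HIT  vc=[]
2: 0x1a5 (blk 26, set 2) → L1-HIT  vc=[]
3: 0x1d2 (blk 29, set 1) → MISS  vc=[]
4: 0x1db (blk 29, set 1) → L1-HIT  vc=[]
5: 0x1ae (blk 26, set 2) → L1-HIT  vc=[]
6: 0x1a3 (blk 26, set 2) → L1-HIT  vc=[]
7: 0x1d4 (blk 29, set 1) → L1-HIT  vc=[]
8: 0x1db (blk 29, set 1) → L1-HIT  vc=[]
9: 0x1dc (blk 29, set 1) → L1-HIT  vc=[]
10: 0x1e9 (blk 30, set 2) → MISS  vc=[26]
11: 0x1a1 (blk 26, set 2) → VC-HIT  vc=[30]
12: 0x1ab (blk 26, set 2) → L1-HIT  vc=[30]
13: 0x1ad (blk 26, set 2) → L1-HIT  vc=[30]
14: 0x11c (blk 17, set 1) → MISS  vc=[30, 29]
15: 0x1ec (blk 30, set 2) → VC-HIT  vc=[26, 29]

OUTCOME = L1-HIT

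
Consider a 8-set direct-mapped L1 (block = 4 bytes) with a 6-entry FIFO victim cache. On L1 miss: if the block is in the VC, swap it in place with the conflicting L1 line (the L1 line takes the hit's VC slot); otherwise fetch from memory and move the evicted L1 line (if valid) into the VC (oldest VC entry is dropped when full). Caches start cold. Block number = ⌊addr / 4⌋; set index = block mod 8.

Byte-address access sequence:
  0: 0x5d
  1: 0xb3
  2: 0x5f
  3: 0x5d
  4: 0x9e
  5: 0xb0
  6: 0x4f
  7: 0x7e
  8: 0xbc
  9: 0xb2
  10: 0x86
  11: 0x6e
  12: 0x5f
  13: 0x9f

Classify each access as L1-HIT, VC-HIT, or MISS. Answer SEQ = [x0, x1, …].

#0 0x5d→b23/s7 MISS; vc=[]
#1 0xb3→b44/s4 MISS; vc=[]
#2 0x5f→b23/s7 L1-HIT; vc=[]
#3 0x5d→b23/s7 L1-HIT; vc=[]
#4 0x9e→b39/s7 MISS; vc=[23]
#5 0xb0→b44/s4 L1-HIT; vc=[23]
#6 0x4f→b19/s3 MISS; vc=[23]
#7 0x7e→b31/s7 MISS; vc=[23,39]
#8 0xbc→b47/s7 MISS; vc=[23,39,31]
#9 0xb2→b44/s4 L1-HIT; vc=[23,39,31]
#10 0x86→b33/s1 MISS; vc=[23,39,31]
#11 0x6e→b27/s3 MISS; vc=[23,39,31,19]
#12 0x5f→b23/s7 VC-HIT; vc=[47,39,31,19]
#13 0x9f→b39/s7 VC-HIT; vc=[47,23,31,19]

SEQ = [MISS, MISS, L1-HIT, L1-HIT, MISS, L1-HIT, MISS, MISS, MISS, L1-HIT, MISS, MISS, VC-HIT, VC-HIT]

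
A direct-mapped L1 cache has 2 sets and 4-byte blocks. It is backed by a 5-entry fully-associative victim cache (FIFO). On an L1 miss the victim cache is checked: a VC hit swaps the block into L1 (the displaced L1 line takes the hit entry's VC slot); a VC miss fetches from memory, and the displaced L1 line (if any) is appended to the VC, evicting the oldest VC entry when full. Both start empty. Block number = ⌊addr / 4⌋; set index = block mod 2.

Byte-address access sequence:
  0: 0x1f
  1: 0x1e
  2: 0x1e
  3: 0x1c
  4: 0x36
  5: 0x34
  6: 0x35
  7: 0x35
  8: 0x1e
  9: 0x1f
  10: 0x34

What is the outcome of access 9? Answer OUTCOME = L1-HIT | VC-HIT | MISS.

0: 0x1f (blk 7, set 1) → MISS  vc=[]
1: 0x1e (blk 7, set 1) → L1-HIT  vc=[]
2: 0x1e (blk 7, set 1) → L1-HIT  vc=[]
3: 0x1c (blk 7, set 1) → L1-HIT  vc=[]
4: 0x36 (blk 13, set 1) → MISS  vc=[7]
5: 0x34 (blk 13, set 1) → L1-HIT  vc=[7]
6: 0x35 (blk 13, set 1) → L1-HIT  vc=[7]
7: 0x35 (blk 13, set 1) → L1-HIT  vc=[7]
8: 0x1e (blk 7, set 1) → VC-HIT  vc=[13]
9: 0x1f (blk 7, set 1) → L1-HIT  vc=[13]
10: 0x34 (blk 13, set 1) → VC-HIT  vc=[7]

OUTCOME = L1-HIT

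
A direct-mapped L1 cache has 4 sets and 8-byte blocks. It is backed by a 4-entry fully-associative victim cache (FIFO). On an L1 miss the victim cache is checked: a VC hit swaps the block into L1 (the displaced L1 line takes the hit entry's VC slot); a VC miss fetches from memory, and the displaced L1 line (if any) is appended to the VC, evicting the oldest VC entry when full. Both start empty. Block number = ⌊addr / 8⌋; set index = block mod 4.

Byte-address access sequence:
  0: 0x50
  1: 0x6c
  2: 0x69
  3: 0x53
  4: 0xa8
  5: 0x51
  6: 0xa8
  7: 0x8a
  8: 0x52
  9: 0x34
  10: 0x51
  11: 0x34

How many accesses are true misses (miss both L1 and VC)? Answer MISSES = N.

MISSES = 5

  [0] addr=0x50 blk=10 s=2: MISS | VC []
  [1] addr=0x6c blk=13 s=1: MISS | VC []
  [2] addr=0x69 blk=13 s=1: L1-HIT | VC []
  [3] addr=0x53 blk=10 s=2: L1-HIT | VC []
  [4] addr=0xa8 blk=21 s=1: MISS | VC [13]
  [5] addr=0x51 blk=10 s=2: L1-HIT | VC [13]
  [6] addr=0xa8 blk=21 s=1: L1-HIT | VC [13]
  [7] addr=0x8a blk=17 s=1: MISS | VC [13, 21]
  [8] addr=0x52 blk=10 s=2: L1-HIT | VC [13, 21]
  [9] addr=0x34 blk=6 s=2: MISS | VC [13, 21, 10]
  [10] addr=0x51 blk=10 s=2: VC-HIT | VC [13, 21, 6]
  [11] addr=0x34 blk=6 s=2: VC-HIT | VC [13, 21, 10]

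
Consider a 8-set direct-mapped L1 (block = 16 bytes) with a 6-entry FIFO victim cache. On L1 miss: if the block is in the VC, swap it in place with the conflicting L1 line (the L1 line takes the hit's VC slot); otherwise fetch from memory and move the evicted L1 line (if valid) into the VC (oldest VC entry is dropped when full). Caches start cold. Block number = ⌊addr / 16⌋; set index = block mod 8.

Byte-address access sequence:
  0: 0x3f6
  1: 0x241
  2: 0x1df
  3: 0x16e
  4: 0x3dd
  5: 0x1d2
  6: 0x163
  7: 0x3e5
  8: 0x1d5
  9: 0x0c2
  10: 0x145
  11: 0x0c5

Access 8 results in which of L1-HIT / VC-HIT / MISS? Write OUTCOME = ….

0: 0x3f6 (blk 63, set 7) → MISS  vc=[]
1: 0x241 (blk 36, set 4) → MISS  vc=[]
2: 0x1df (blk 29, set 5) → MISS  vc=[]
3: 0x16e (blk 22, set 6) → MISS  vc=[]
4: 0x3dd (blk 61, set 5) → MISS  vc=[29]
5: 0x1d2 (blk 29, set 5) → VC-HIT  vc=[61]
6: 0x163 (blk 22, set 6) → L1-HIT  vc=[61]
7: 0x3e5 (blk 62, set 6) → MISS  vc=[61, 22]
8: 0x1d5 (blk 29, set 5) → L1-HIT  vc=[61, 22]
9: 0xc2 (blk 12, set 4) → MISS  vc=[61, 22, 36]
10: 0x145 (blk 20, set 4) → MISS  vc=[61, 22, 36, 12]
11: 0xc5 (blk 12, set 4) → VC-HIT  vc=[61, 22, 36, 20]

OUTCOME = L1-HIT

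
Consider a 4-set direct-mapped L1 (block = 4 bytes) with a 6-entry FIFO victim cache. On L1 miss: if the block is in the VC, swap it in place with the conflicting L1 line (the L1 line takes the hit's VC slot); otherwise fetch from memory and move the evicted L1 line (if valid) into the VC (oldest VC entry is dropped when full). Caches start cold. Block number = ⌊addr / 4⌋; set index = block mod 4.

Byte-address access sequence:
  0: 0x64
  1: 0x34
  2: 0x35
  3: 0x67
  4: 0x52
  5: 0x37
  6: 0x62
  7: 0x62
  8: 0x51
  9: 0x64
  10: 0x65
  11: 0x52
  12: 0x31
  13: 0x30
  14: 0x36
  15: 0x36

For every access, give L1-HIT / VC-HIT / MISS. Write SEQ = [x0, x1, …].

SEQ = [MISS, MISS, L1-HIT, VC-HIT, MISS, VC-HIT, MISS, L1-HIT, VC-HIT, VC-HIT, L1-HIT, L1-HIT, MISS, L1-HIT, VC-HIT, L1-HIT]

#0 0x64→b25/s1 MISS; vc=[]
#1 0x34→b13/s1 MISS; vc=[25]
#2 0x35→b13/s1 L1-HIT; vc=[25]
#3 0x67→b25/s1 VC-HIT; vc=[13]
#4 0x52→b20/s0 MISS; vc=[13]
#5 0x37→b13/s1 VC-HIT; vc=[25]
#6 0x62→b24/s0 MISS; vc=[25,20]
#7 0x62→b24/s0 L1-HIT; vc=[25,20]
#8 0x51→b20/s0 VC-HIT; vc=[25,24]
#9 0x64→b25/s1 VC-HIT; vc=[13,24]
#10 0x65→b25/s1 L1-HIT; vc=[13,24]
#11 0x52→b20/s0 L1-HIT; vc=[13,24]
#12 0x31→b12/s0 MISS; vc=[13,24,20]
#13 0x30→b12/s0 L1-HIT; vc=[13,24,20]
#14 0x36→b13/s1 VC-HIT; vc=[25,24,20]
#15 0x36→b13/s1 L1-HIT; vc=[25,24,20]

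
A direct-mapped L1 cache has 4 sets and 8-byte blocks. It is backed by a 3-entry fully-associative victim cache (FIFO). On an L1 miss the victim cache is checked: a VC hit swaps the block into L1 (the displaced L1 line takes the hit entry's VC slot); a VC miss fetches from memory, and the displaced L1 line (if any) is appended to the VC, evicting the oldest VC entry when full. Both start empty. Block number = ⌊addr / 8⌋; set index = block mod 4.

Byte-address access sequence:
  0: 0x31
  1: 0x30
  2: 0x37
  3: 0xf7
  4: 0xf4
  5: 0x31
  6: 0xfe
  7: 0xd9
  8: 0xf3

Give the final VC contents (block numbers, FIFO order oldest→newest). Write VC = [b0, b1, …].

VC = [6, 31]

0: 0x31 (blk 6, set 2) → MISS  vc=[]
1: 0x30 (blk 6, set 2) → L1-HIT  vc=[]
2: 0x37 (blk 6, set 2) → L1-HIT  vc=[]
3: 0xf7 (blk 30, set 2) → MISS  vc=[6]
4: 0xf4 (blk 30, set 2) → L1-HIT  vc=[6]
5: 0x31 (blk 6, set 2) → VC-HIT  vc=[30]
6: 0xfe (blk 31, set 3) → MISS  vc=[30]
7: 0xd9 (blk 27, set 3) → MISS  vc=[30, 31]
8: 0xf3 (blk 30, set 2) → VC-HIT  vc=[6, 31]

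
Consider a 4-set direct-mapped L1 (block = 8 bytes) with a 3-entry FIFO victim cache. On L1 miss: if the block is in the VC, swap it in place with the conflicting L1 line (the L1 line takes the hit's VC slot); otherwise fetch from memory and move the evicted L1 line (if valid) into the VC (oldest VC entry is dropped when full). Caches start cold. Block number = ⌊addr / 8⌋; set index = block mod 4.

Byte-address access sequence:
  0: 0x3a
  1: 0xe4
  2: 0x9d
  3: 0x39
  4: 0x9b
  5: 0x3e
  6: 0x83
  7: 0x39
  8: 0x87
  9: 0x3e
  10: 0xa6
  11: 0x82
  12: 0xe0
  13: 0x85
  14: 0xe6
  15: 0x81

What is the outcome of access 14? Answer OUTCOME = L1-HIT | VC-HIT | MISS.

0: 0x3a (blk 7, set 3) → MISS  vc=[]
1: 0xe4 (blk 28, set 0) → MISS  vc=[]
2: 0x9d (blk 19, set 3) → MISS  vc=[7]
3: 0x39 (blk 7, set 3) → VC-HIT  vc=[19]
4: 0x9b (blk 19, set 3) → VC-HIT  vc=[7]
5: 0x3e (blk 7, set 3) → VC-HIT  vc=[19]
6: 0x83 (blk 16, set 0) → MISS  vc=[19, 28]
7: 0x39 (blk 7, set 3) → L1-HIT  vc=[19, 28]
8: 0x87 (blk 16, set 0) → L1-HIT  vc=[19, 28]
9: 0x3e (blk 7, set 3) → L1-HIT  vc=[19, 28]
10: 0xa6 (blk 20, set 0) → MISS  vc=[19, 28, 16]
11: 0x82 (blk 16, set 0) → VC-HIT  vc=[19, 28, 20]
12: 0xe0 (blk 28, set 0) → VC-HIT  vc=[19, 16, 20]
13: 0x85 (blk 16, set 0) → VC-HIT  vc=[19, 28, 20]
14: 0xe6 (blk 28, set 0) → VC-HIT  vc=[19, 16, 20]
15: 0x81 (blk 16, set 0) → VC-HIT  vc=[19, 28, 20]

OUTCOME = VC-HIT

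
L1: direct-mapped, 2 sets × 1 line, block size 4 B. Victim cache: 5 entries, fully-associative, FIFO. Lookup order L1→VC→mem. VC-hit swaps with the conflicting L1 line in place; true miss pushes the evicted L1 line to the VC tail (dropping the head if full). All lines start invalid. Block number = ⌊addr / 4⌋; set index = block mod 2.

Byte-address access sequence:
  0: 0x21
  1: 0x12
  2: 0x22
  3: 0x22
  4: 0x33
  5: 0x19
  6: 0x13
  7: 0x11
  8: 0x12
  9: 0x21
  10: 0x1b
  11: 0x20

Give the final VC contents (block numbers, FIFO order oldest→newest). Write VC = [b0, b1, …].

VC = [6, 4, 12]

0: 0x21 (blk 8, set 0) → MISS  vc=[]
1: 0x12 (blk 4, set 0) → MISS  vc=[8]
2: 0x22 (blk 8, set 0) → VC-HIT  vc=[4]
3: 0x22 (blk 8, set 0) → L1-HIT  vc=[4]
4: 0x33 (blk 12, set 0) → MISS  vc=[4, 8]
5: 0x19 (blk 6, set 0) → MISS  vc=[4, 8, 12]
6: 0x13 (blk 4, set 0) → VC-HIT  vc=[6, 8, 12]
7: 0x11 (blk 4, set 0) → L1-HIT  vc=[6, 8, 12]
8: 0x12 (blk 4, set 0) → L1-HIT  vc=[6, 8, 12]
9: 0x21 (blk 8, set 0) → VC-HIT  vc=[6, 4, 12]
10: 0x1b (blk 6, set 0) → VC-HIT  vc=[8, 4, 12]
11: 0x20 (blk 8, set 0) → VC-HIT  vc=[6, 4, 12]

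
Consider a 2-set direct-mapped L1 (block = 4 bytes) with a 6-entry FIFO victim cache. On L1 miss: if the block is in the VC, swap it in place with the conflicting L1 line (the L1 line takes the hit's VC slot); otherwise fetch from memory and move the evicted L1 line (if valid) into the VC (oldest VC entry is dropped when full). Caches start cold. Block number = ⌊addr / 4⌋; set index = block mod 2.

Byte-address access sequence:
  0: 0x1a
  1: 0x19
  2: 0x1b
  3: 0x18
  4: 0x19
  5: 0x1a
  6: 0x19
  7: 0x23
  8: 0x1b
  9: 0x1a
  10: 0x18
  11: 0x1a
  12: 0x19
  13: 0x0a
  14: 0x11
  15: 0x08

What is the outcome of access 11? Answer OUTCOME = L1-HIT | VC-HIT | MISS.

OUTCOME = L1-HIT

0: 0x1a (blk 6, set 0) → MISS  vc=[]
1: 0x19 (blk 6, set 0) → L1-HIT  vc=[]
2: 0x1b (blk 6, set 0) → L1-HIT  vc=[]
3: 0x18 (blk 6, set 0) → L1-HIT  vc=[]
4: 0x19 (blk 6, set 0) → L1-HIT  vc=[]
5: 0x1a (blk 6, set 0) → L1-HIT  vc=[]
6: 0x19 (blk 6, set 0) → L1-HIT  vc=[]
7: 0x23 (blk 8, set 0) → MISS  vc=[6]
8: 0x1b (blk 6, set 0) → VC-HIT  vc=[8]
9: 0x1a (blk 6, set 0) → L1-HIT  vc=[8]
10: 0x18 (blk 6, set 0) → L1-HIT  vc=[8]
11: 0x1a (blk 6, set 0) → L1-HIT  vc=[8]
12: 0x19 (blk 6, set 0) → L1-HIT  vc=[8]
13: 0xa (blk 2, set 0) → MISS  vc=[8, 6]
14: 0x11 (blk 4, set 0) → MISS  vc=[8, 6, 2]
15: 0x8 (blk 2, set 0) → VC-HIT  vc=[8, 6, 4]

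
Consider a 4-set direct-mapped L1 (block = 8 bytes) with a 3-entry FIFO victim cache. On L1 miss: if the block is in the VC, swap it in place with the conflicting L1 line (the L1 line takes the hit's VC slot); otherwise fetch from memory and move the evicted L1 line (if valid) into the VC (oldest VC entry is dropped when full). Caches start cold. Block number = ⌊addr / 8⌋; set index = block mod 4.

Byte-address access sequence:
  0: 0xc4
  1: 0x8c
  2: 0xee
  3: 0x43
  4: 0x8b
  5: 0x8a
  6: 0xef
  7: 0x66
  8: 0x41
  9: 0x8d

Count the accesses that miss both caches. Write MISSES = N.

#0 0xc4→b24/s0 MISS; vc=[]
#1 0x8c→b17/s1 MISS; vc=[]
#2 0xee→b29/s1 MISS; vc=[17]
#3 0x43→b8/s0 MISS; vc=[17,24]
#4 0x8b→b17/s1 VC-HIT; vc=[29,24]
#5 0x8a→b17/s1 L1-HIT; vc=[29,24]
#6 0xef→b29/s1 VC-HIT; vc=[17,24]
#7 0x66→b12/s0 MISS; vc=[17,24,8]
#8 0x41→b8/s0 VC-HIT; vc=[17,24,12]
#9 0x8d→b17/s1 VC-HIT; vc=[29,24,12]

MISSES = 5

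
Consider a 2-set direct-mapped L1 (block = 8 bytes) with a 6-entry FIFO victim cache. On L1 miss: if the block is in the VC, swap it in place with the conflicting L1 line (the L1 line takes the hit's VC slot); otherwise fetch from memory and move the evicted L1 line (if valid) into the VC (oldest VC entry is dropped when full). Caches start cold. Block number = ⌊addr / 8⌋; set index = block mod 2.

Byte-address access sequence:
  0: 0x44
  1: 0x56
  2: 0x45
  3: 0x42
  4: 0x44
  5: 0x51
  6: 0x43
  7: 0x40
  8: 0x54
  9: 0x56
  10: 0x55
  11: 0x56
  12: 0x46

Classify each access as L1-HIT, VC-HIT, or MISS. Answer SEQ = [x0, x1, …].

  [0] addr=0x44 blk=8 s=0: MISS | VC []
  [1] addr=0x56 blk=10 s=0: MISS | VC [8]
  [2] addr=0x45 blk=8 s=0: VC-HIT | VC [10]
  [3] addr=0x42 blk=8 s=0: L1-HIT | VC [10]
  [4] addr=0x44 blk=8 s=0: L1-HIT | VC [10]
  [5] addr=0x51 blk=10 s=0: VC-HIT | VC [8]
  [6] addr=0x43 blk=8 s=0: VC-HIT | VC [10]
  [7] addr=0x40 blk=8 s=0: L1-HIT | VC [10]
  [8] addr=0x54 blk=10 s=0: VC-HIT | VC [8]
  [9] addr=0x56 blk=10 s=0: L1-HIT | VC [8]
  [10] addr=0x55 blk=10 s=0: L1-HIT | VC [8]
  [11] addr=0x56 blk=10 s=0: L1-HIT | VC [8]
  [12] addr=0x46 blk=8 s=0: VC-HIT | VC [10]

SEQ = [MISS, MISS, VC-HIT, L1-HIT, L1-HIT, VC-HIT, VC-HIT, L1-HIT, VC-HIT, L1-HIT, L1-HIT, L1-HIT, VC-HIT]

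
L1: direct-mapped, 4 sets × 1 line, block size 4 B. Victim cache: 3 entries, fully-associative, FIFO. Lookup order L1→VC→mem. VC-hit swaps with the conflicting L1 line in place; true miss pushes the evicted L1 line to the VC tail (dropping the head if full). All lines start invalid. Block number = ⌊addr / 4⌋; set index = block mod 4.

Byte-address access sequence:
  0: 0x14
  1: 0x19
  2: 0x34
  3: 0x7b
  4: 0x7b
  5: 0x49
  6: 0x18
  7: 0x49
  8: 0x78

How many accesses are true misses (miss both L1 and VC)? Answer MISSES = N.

MISSES = 5

0: 0x14 (blk 5, set 1) → MISS  vc=[]
1: 0x19 (blk 6, set 2) → MISS  vc=[]
2: 0x34 (blk 13, set 1) → MISS  vc=[5]
3: 0x7b (blk 30, set 2) → MISS  vc=[5, 6]
4: 0x7b (blk 30, set 2) → L1-HIT  vc=[5, 6]
5: 0x49 (blk 18, set 2) → MISS  vc=[5, 6, 30]
6: 0x18 (blk 6, set 2) → VC-HIT  vc=[5, 18, 30]
7: 0x49 (blk 18, set 2) → VC-HIT  vc=[5, 6, 30]
8: 0x78 (blk 30, set 2) → VC-HIT  vc=[5, 6, 18]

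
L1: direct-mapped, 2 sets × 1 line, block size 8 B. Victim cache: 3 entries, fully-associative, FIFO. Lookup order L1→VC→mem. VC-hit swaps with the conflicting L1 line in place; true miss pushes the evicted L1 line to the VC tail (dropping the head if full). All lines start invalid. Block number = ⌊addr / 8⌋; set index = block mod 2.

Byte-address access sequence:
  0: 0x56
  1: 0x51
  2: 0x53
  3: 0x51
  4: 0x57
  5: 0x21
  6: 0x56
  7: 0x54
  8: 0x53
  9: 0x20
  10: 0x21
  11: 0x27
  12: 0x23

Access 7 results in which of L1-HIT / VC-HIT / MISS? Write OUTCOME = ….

OUTCOME = L1-HIT

  [0] addr=0x56 blk=10 s=0: MISS | VC []
  [1] addr=0x51 blk=10 s=0: L1-HIT | VC []
  [2] addr=0x53 blk=10 s=0: L1-HIT | VC []
  [3] addr=0x51 blk=10 s=0: L1-HIT | VC []
  [4] addr=0x57 blk=10 s=0: L1-HIT | VC []
  [5] addr=0x21 blk=4 s=0: MISS | VC [10]
  [6] addr=0x56 blk=10 s=0: VC-HIT | VC [4]
  [7] addr=0x54 blk=10 s=0: L1-HIT | VC [4]
  [8] addr=0x53 blk=10 s=0: L1-HIT | VC [4]
  [9] addr=0x20 blk=4 s=0: VC-HIT | VC [10]
  [10] addr=0x21 blk=4 s=0: L1-HIT | VC [10]
  [11] addr=0x27 blk=4 s=0: L1-HIT | VC [10]
  [12] addr=0x23 blk=4 s=0: L1-HIT | VC [10]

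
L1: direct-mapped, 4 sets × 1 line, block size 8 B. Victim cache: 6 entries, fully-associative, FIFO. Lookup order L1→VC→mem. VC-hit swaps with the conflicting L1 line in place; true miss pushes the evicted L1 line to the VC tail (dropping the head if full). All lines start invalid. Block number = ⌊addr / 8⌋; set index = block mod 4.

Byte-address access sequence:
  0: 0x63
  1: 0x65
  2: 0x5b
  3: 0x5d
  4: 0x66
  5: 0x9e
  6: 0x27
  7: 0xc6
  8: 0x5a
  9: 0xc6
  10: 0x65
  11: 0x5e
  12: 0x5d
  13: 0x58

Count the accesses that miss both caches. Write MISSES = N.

MISSES = 5

#0 0x63→b12/s0 MISS; vc=[]
#1 0x65→b12/s0 L1-HIT; vc=[]
#2 0x5b→b11/s3 MISS; vc=[]
#3 0x5d→b11/s3 L1-HIT; vc=[]
#4 0x66→b12/s0 L1-HIT; vc=[]
#5 0x9e→b19/s3 MISS; vc=[11]
#6 0x27→b4/s0 MISS; vc=[11,12]
#7 0xc6→b24/s0 MISS; vc=[11,12,4]
#8 0x5a→b11/s3 VC-HIT; vc=[19,12,4]
#9 0xc6→b24/s0 L1-HIT; vc=[19,12,4]
#10 0x65→b12/s0 VC-HIT; vc=[19,24,4]
#11 0x5e→b11/s3 L1-HIT; vc=[19,24,4]
#12 0x5d→b11/s3 L1-HIT; vc=[19,24,4]
#13 0x58→b11/s3 L1-HIT; vc=[19,24,4]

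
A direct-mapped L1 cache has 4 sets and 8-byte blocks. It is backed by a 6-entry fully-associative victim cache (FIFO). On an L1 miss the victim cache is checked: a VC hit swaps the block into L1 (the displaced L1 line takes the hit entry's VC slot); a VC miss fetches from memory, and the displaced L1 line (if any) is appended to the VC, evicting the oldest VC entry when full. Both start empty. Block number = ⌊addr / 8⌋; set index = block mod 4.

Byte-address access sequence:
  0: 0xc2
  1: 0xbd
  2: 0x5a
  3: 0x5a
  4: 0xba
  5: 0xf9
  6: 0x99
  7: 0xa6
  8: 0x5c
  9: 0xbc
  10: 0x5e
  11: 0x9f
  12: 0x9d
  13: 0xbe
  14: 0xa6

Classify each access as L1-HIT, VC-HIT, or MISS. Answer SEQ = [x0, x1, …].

SEQ = [MISS, MISS, MISS, L1-HIT, VC-HIT, MISS, MISS, MISS, VC-HIT, VC-HIT, VC-HIT, VC-HIT, L1-HIT, VC-HIT, L1-HIT]

#0 0xc2→b24/s0 MISS; vc=[]
#1 0xbd→b23/s3 MISS; vc=[]
#2 0x5a→b11/s3 MISS; vc=[23]
#3 0x5a→b11/s3 L1-HIT; vc=[23]
#4 0xba→b23/s3 VC-HIT; vc=[11]
#5 0xf9→b31/s3 MISS; vc=[11,23]
#6 0x99→b19/s3 MISS; vc=[11,23,31]
#7 0xa6→b20/s0 MISS; vc=[11,23,31,24]
#8 0x5c→b11/s3 VC-HIT; vc=[19,23,31,24]
#9 0xbc→b23/s3 VC-HIT; vc=[19,11,31,24]
#10 0x5e→b11/s3 VC-HIT; vc=[19,23,31,24]
#11 0x9f→b19/s3 VC-HIT; vc=[11,23,31,24]
#12 0x9d→b19/s3 L1-HIT; vc=[11,23,31,24]
#13 0xbe→b23/s3 VC-HIT; vc=[11,19,31,24]
#14 0xa6→b20/s0 L1-HIT; vc=[11,19,31,24]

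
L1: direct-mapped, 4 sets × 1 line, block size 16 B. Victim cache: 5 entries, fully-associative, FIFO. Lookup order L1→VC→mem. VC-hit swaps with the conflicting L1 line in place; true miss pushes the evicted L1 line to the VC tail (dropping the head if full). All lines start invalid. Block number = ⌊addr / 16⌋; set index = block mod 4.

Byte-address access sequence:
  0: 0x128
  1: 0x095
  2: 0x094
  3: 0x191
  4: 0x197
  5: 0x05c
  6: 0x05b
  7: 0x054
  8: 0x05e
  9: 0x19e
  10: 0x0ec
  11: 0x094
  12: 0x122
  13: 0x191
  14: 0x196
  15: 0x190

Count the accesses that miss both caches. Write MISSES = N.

MISSES = 5

#0 0x128→b18/s2 MISS; vc=[]
#1 0x95→b9/s1 MISS; vc=[]
#2 0x94→b9/s1 L1-HIT; vc=[]
#3 0x191→b25/s1 MISS; vc=[9]
#4 0x197→b25/s1 L1-HIT; vc=[9]
#5 0x5c→b5/s1 MISS; vc=[9,25]
#6 0x5b→b5/s1 L1-HIT; vc=[9,25]
#7 0x54→b5/s1 L1-HIT; vc=[9,25]
#8 0x5e→b5/s1 L1-HIT; vc=[9,25]
#9 0x19e→b25/s1 VC-HIT; vc=[9,5]
#10 0xec→b14/s2 MISS; vc=[9,5,18]
#11 0x94→b9/s1 VC-HIT; vc=[25,5,18]
#12 0x122→b18/s2 VC-HIT; vc=[25,5,14]
#13 0x191→b25/s1 VC-HIT; vc=[9,5,14]
#14 0x196→b25/s1 L1-HIT; vc=[9,5,14]
#15 0x190→b25/s1 L1-HIT; vc=[9,5,14]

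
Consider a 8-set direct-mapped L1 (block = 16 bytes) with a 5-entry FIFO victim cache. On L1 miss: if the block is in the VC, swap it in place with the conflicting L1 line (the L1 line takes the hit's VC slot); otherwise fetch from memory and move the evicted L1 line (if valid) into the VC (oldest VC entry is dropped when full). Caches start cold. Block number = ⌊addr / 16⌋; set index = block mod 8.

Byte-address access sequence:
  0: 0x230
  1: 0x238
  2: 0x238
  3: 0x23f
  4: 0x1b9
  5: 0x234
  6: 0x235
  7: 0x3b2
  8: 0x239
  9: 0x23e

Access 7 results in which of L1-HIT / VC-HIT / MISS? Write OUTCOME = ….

#0 0x230→b35/s3 MISS; vc=[]
#1 0x238→b35/s3 L1-HIT; vc=[]
#2 0x238→b35/s3 L1-HIT; vc=[]
#3 0x23f→b35/s3 L1-HIT; vc=[]
#4 0x1b9→b27/s3 MISS; vc=[35]
#5 0x234→b35/s3 VC-HIT; vc=[27]
#6 0x235→b35/s3 L1-HIT; vc=[27]
#7 0x3b2→b59/s3 MISS; vc=[27,35]
#8 0x239→b35/s3 VC-HIT; vc=[27,59]
#9 0x23e→b35/s3 L1-HIT; vc=[27,59]

OUTCOME = MISS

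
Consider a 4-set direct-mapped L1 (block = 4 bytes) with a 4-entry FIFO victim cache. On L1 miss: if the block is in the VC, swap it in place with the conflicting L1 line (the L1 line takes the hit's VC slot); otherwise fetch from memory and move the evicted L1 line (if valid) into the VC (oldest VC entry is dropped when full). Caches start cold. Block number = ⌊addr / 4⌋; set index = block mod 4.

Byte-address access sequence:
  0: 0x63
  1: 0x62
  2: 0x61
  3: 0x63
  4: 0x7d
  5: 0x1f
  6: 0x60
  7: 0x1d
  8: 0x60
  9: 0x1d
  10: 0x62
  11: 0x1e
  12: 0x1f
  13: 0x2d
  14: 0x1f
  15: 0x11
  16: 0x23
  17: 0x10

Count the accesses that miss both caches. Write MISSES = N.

MISSES = 6

#0 0x63→b24/s0 MISS; vc=[]
#1 0x62→b24/s0 L1-HIT; vc=[]
#2 0x61→b24/s0 L1-HIT; vc=[]
#3 0x63→b24/s0 L1-HIT; vc=[]
#4 0x7d→b31/s3 MISS; vc=[]
#5 0x1f→b7/s3 MISS; vc=[31]
#6 0x60→b24/s0 L1-HIT; vc=[31]
#7 0x1d→b7/s3 L1-HIT; vc=[31]
#8 0x60→b24/s0 L1-HIT; vc=[31]
#9 0x1d→b7/s3 L1-HIT; vc=[31]
#10 0x62→b24/s0 L1-HIT; vc=[31]
#11 0x1e→b7/s3 L1-HIT; vc=[31]
#12 0x1f→b7/s3 L1-HIT; vc=[31]
#13 0x2d→b11/s3 MISS; vc=[31,7]
#14 0x1f→b7/s3 VC-HIT; vc=[31,11]
#15 0x11→b4/s0 MISS; vc=[31,11,24]
#16 0x23→b8/s0 MISS; vc=[31,11,24,4]
#17 0x10→b4/s0 VC-HIT; vc=[31,11,24,8]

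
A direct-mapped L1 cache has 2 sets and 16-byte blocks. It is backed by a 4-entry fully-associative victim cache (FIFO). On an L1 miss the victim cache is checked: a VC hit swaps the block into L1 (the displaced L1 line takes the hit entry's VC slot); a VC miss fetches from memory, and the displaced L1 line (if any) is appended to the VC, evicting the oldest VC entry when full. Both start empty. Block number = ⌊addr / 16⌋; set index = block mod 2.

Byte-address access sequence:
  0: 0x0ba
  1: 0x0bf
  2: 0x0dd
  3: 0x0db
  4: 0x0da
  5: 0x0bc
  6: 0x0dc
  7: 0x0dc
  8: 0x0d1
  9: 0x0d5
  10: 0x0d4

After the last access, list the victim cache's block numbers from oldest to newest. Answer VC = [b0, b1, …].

#0 0xba→b11/s1 MISS; vc=[]
#1 0xbf→b11/s1 L1-HIT; vc=[]
#2 0xdd→b13/s1 MISS; vc=[11]
#3 0xdb→b13/s1 L1-HIT; vc=[11]
#4 0xda→b13/s1 L1-HIT; vc=[11]
#5 0xbc→b11/s1 VC-HIT; vc=[13]
#6 0xdc→b13/s1 VC-HIT; vc=[11]
#7 0xdc→b13/s1 L1-HIT; vc=[11]
#8 0xd1→b13/s1 L1-HIT; vc=[11]
#9 0xd5→b13/s1 L1-HIT; vc=[11]
#10 0xd4→b13/s1 L1-HIT; vc=[11]

VC = [11]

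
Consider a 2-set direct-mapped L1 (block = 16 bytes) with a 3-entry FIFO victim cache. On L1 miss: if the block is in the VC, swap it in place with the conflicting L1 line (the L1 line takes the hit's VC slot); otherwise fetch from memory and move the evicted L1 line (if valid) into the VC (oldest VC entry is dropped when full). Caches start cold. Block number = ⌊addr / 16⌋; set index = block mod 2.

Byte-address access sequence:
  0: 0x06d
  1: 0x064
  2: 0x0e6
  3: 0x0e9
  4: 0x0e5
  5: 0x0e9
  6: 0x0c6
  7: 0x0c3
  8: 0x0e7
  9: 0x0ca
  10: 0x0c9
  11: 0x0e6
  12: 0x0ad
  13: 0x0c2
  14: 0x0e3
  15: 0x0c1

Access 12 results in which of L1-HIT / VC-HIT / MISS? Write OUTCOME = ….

OUTCOME = MISS

0: 0x6d (blk 6, set 0) → MISS  vc=[]
1: 0x64 (blk 6, set 0) → L1-HIT  vc=[]
2: 0xe6 (blk 14, set 0) → MISS  vc=[6]
3: 0xe9 (blk 14, set 0) → L1-HIT  vc=[6]
4: 0xe5 (blk 14, set 0) → L1-HIT  vc=[6]
5: 0xe9 (blk 14, set 0) → L1-HIT  vc=[6]
6: 0xc6 (blk 12, set 0) → MISS  vc=[6, 14]
7: 0xc3 (blk 12, set 0) → L1-HIT  vc=[6, 14]
8: 0xe7 (blk 14, set 0) → VC-HIT  vc=[6, 12]
9: 0xca (blk 12, set 0) → VC-HIT  vc=[6, 14]
10: 0xc9 (blk 12, set 0) → L1-HIT  vc=[6, 14]
11: 0xe6 (blk 14, set 0) → VC-HIT  vc=[6, 12]
12: 0xad (blk 10, set 0) → MISS  vc=[6, 12, 14]
13: 0xc2 (blk 12, set 0) → VC-HIT  vc=[6, 10, 14]
14: 0xe3 (blk 14, set 0) → VC-HIT  vc=[6, 10, 12]
15: 0xc1 (blk 12, set 0) → VC-HIT  vc=[6, 10, 14]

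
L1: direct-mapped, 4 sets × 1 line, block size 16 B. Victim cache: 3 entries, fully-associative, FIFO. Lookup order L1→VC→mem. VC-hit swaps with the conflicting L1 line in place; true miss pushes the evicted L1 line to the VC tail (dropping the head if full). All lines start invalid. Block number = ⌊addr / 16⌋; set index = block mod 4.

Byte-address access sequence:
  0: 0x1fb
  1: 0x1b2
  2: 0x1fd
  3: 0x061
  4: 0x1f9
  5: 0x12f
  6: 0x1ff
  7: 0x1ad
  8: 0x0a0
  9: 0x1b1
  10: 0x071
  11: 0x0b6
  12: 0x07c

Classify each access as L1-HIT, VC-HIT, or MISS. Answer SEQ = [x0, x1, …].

#0 0x1fb→b31/s3 MISS; vc=[]
#1 0x1b2→b27/s3 MISS; vc=[31]
#2 0x1fd→b31/s3 VC-HIT; vc=[27]
#3 0x61→b6/s2 MISS; vc=[27]
#4 0x1f9→b31/s3 L1-HIT; vc=[27]
#5 0x12f→b18/s2 MISS; vc=[27,6]
#6 0x1ff→b31/s3 L1-HIT; vc=[27,6]
#7 0x1ad→b26/s2 MISS; vc=[27,6,18]
#8 0xa0→b10/s2 MISS; vc=[6,18,26]
#9 0x1b1→b27/s3 MISS; vc=[18,26,31]
#10 0x71→b7/s3 MISS; vc=[26,31,27]
#11 0xb6→b11/s3 MISS; vc=[31,27,7]
#12 0x7c→b7/s3 VC-HIT; vc=[31,27,11]

SEQ = [MISS, MISS, VC-HIT, MISS, L1-HIT, MISS, L1-HIT, MISS, MISS, MISS, MISS, MISS, VC-HIT]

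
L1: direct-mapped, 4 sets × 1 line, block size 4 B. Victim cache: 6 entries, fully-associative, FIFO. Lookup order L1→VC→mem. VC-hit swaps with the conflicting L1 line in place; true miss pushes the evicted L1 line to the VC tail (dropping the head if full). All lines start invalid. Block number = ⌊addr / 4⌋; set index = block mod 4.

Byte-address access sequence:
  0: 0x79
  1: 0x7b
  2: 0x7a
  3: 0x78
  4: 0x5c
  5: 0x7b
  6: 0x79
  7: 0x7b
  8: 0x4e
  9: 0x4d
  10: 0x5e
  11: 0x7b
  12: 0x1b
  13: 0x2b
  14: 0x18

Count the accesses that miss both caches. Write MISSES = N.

#0 0x79→b30/s2 MISS; vc=[]
#1 0x7b→b30/s2 L1-HIT; vc=[]
#2 0x7a→b30/s2 L1-HIT; vc=[]
#3 0x78→b30/s2 L1-HIT; vc=[]
#4 0x5c→b23/s3 MISS; vc=[]
#5 0x7b→b30/s2 L1-HIT; vc=[]
#6 0x79→b30/s2 L1-HIT; vc=[]
#7 0x7b→b30/s2 L1-HIT; vc=[]
#8 0x4e→b19/s3 MISS; vc=[23]
#9 0x4d→b19/s3 L1-HIT; vc=[23]
#10 0x5e→b23/s3 VC-HIT; vc=[19]
#11 0x7b→b30/s2 L1-HIT; vc=[19]
#12 0x1b→b6/s2 MISS; vc=[19,30]
#13 0x2b→b10/s2 MISS; vc=[19,30,6]
#14 0x18→b6/s2 VC-HIT; vc=[19,30,10]

MISSES = 5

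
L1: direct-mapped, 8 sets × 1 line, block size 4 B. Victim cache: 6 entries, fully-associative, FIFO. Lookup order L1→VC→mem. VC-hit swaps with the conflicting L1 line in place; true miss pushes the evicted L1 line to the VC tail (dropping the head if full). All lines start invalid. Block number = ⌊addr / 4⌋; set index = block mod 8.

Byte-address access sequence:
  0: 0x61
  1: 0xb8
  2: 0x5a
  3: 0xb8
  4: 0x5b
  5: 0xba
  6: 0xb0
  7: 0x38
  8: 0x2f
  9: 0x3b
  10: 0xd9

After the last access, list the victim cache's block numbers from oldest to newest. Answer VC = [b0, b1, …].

VC = [22, 46, 14]

#0 0x61→b24/s0 MISS; vc=[]
#1 0xb8→b46/s6 MISS; vc=[]
#2 0x5a→b22/s6 MISS; vc=[46]
#3 0xb8→b46/s6 VC-HIT; vc=[22]
#4 0x5b→b22/s6 VC-HIT; vc=[46]
#5 0xba→b46/s6 VC-HIT; vc=[22]
#6 0xb0→b44/s4 MISS; vc=[22]
#7 0x38→b14/s6 MISS; vc=[22,46]
#8 0x2f→b11/s3 MISS; vc=[22,46]
#9 0x3b→b14/s6 L1-HIT; vc=[22,46]
#10 0xd9→b54/s6 MISS; vc=[22,46,14]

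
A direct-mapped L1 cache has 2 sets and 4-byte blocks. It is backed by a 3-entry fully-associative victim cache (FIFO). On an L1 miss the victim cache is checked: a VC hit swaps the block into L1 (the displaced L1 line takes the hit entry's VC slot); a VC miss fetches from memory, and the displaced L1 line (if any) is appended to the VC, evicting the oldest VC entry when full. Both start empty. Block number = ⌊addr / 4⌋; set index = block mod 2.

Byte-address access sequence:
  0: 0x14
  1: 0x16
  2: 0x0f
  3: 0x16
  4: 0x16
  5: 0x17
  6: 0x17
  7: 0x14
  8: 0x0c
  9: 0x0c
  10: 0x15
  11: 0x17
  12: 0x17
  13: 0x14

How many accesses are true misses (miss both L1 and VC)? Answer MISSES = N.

  [0] addr=0x14 blk=5 s=1: MISS | VC []
  [1] addr=0x16 blk=5 s=1: L1-HIT | VC []
  [2] addr=0xf blk=3 s=1: MISS | VC [5]
  [3] addr=0x16 blk=5 s=1: VC-HIT | VC [3]
  [4] addr=0x16 blk=5 s=1: L1-HIT | VC [3]
  [5] addr=0x17 blk=5 s=1: L1-HIT | VC [3]
  [6] addr=0x17 blk=5 s=1: L1-HIT | VC [3]
  [7] addr=0x14 blk=5 s=1: L1-HIT | VC [3]
  [8] addr=0xc blk=3 s=1: VC-HIT | VC [5]
  [9] addr=0xc blk=3 s=1: L1-HIT | VC [5]
  [10] addr=0x15 blk=5 s=1: VC-HIT | VC [3]
  [11] addr=0x17 blk=5 s=1: L1-HIT | VC [3]
  [12] addr=0x17 blk=5 s=1: L1-HIT | VC [3]
  [13] addr=0x14 blk=5 s=1: L1-HIT | VC [3]

MISSES = 2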